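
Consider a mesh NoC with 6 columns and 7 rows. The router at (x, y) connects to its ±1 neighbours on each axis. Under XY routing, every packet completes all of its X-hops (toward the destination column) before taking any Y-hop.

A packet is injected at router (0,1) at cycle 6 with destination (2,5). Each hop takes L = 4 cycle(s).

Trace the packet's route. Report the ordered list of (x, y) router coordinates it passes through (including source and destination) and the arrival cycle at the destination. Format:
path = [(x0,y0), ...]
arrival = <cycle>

path = [(0,1), (1,1), (2,1), (2,2), (2,3), (2,4), (2,5)]
arrival = 30

#0 — 0,1 | c6
#1 — 1,1 | c10 | E
#2 — 2,1 | c14 | E
#3 — 2,2 | c18 | N
#4 — 2,3 | c22 | N
#5 — 2,4 | c26 | N
#6 — 2,5 | c30 | N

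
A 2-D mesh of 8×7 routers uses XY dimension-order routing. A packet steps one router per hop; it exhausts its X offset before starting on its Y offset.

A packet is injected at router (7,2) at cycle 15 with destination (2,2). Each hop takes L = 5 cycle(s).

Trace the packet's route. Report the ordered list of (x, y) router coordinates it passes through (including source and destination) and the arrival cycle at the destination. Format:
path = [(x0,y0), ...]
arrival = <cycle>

path = [(7,2), (6,2), (5,2), (4,2), (3,2), (2,2)]
arrival = 40

t=15: at (7,2)
t=20: at (6,2) after W
t=25: at (5,2) after W
t=30: at (4,2) after W
t=35: at (3,2) after W
t=40: at (2,2) after W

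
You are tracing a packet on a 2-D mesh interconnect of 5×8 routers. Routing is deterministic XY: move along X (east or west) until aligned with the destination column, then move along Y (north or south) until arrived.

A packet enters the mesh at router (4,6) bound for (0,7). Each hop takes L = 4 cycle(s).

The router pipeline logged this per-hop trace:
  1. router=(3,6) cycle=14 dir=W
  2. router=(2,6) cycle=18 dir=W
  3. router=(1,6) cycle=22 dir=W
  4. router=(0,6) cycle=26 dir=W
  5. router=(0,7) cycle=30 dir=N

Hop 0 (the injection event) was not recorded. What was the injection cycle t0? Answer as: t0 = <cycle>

cyc[1] = 14 and cyc[k] = t0 + k·L for every k.
So t0 = 14 − 1·4 = 10.

t0 = 10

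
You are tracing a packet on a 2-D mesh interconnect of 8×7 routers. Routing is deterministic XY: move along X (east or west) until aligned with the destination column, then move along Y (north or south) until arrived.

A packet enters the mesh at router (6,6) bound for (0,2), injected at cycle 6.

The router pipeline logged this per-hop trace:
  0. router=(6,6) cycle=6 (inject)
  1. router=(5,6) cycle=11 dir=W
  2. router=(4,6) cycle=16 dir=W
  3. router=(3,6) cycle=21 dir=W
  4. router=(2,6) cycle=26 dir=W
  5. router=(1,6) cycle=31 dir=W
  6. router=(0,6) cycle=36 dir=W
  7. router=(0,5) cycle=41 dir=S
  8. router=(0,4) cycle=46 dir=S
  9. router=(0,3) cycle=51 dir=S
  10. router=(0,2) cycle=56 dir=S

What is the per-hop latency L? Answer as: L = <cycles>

From hop 0 (6) to hop 1 (11): +5 cycles.
That increment is L by definition: L = 5.

L = 5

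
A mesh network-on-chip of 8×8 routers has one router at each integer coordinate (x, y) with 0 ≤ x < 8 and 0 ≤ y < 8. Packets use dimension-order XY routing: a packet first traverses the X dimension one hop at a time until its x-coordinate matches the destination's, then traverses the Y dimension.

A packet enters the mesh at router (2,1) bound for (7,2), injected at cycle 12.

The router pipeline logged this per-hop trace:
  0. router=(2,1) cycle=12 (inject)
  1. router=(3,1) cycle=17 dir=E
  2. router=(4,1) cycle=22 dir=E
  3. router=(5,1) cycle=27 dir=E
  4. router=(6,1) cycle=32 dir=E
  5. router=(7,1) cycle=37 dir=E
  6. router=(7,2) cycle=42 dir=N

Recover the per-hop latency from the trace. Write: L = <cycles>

cyc[1] − cyc[0] = 17 − 12 = 5.
One hop costs L cycles, so L = 5.

L = 5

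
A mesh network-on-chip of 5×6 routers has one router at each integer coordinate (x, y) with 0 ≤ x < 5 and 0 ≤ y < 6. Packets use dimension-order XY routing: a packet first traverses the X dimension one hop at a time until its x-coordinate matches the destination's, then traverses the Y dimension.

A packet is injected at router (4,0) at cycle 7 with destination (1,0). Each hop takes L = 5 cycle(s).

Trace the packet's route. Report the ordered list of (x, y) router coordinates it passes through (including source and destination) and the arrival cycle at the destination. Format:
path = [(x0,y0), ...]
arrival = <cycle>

path = [(4,0), (3,0), (2,0), (1,0)]
arrival = 22

#0 — 4,0 | c7
#1 — 3,0 | c12 | W
#2 — 2,0 | c17 | W
#3 — 1,0 | c22 | W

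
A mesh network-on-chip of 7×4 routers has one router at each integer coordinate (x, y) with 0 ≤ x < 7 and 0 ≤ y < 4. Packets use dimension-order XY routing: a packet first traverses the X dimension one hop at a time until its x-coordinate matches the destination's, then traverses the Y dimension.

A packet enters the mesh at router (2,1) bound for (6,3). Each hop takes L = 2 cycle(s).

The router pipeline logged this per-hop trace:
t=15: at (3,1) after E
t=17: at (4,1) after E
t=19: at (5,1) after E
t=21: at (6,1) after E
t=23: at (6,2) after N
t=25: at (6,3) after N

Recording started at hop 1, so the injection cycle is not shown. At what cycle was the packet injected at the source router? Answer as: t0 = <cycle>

At hop 1 the cycle is 15; in general cyc_k = t0 + kL.
Subtract one hop: t0 = 15 − 2 = 13.

t0 = 13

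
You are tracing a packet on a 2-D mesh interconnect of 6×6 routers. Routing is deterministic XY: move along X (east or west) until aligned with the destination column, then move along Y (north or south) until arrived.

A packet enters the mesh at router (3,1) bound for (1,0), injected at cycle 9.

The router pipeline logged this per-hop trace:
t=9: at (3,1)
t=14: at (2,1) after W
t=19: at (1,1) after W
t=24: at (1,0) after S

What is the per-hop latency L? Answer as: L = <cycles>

L = 5

cyc[1] − cyc[0] = 14 − 9 = 5.
Each hop adds L, hence L = 5.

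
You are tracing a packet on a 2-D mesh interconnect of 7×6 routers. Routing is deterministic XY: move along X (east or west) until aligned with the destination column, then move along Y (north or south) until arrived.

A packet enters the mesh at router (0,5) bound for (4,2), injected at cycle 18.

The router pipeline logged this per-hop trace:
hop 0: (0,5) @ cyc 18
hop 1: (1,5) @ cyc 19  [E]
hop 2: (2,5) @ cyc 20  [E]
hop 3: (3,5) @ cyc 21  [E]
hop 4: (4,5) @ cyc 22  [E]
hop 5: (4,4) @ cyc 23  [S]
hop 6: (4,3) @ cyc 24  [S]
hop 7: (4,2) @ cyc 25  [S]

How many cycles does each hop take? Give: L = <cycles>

cyc[1] − cyc[0] = 19 − 18 = 1.
That increment is L by definition: L = 1.

L = 1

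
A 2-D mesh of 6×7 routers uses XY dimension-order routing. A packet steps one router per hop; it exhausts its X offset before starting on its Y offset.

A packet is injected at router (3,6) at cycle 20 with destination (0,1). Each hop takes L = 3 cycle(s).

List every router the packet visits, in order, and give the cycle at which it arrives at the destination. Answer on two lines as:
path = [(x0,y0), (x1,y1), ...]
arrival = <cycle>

t=20: at (3,6)
t=23: at (2,6) after W
t=26: at (1,6) after W
t=29: at (0,6) after W
t=32: at (0,5) after S
t=35: at (0,4) after S
t=38: at (0,3) after S
t=41: at (0,2) after S
t=44: at (0,1) after S

path = [(3,6), (2,6), (1,6), (0,6), (0,5), (0,4), (0,3), (0,2), (0,1)]
arrival = 44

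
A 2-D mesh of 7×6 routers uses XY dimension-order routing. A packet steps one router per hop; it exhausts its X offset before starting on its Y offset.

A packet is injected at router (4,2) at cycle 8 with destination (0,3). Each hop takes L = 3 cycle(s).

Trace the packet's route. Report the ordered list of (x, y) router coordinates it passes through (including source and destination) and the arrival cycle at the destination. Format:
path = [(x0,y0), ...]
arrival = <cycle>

path = [(4,2), (3,2), (2,2), (1,2), (0,2), (0,3)]
arrival = 23

  0. router=(4,2) cycle=8 (inject)
  1. router=(3,2) cycle=11 dir=W
  2. router=(2,2) cycle=14 dir=W
  3. router=(1,2) cycle=17 dir=W
  4. router=(0,2) cycle=20 dir=W
  5. router=(0,3) cycle=23 dir=N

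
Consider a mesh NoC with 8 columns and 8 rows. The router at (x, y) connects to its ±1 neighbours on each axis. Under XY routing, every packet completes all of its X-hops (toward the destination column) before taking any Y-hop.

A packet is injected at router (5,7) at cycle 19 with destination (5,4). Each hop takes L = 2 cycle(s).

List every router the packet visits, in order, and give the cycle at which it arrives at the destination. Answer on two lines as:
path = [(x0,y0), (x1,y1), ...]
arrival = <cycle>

path = [(5,7), (5,6), (5,5), (5,4)]
arrival = 25

src (5,7)  cyc=19
S→(5,6)  cyc=21
S→(5,5)  cyc=23
S→(5,4)  cyc=25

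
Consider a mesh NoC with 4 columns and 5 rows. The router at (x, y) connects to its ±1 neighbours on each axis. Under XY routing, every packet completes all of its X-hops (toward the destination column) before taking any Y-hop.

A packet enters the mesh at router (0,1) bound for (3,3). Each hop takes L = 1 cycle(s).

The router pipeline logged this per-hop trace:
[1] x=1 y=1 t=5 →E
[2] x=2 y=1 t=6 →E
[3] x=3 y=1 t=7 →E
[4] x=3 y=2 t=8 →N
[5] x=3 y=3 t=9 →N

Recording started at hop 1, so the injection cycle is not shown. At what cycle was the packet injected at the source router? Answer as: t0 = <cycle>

t0 = 4

The first recorded entry is hop 1 at cycle 5.
Subtract one hop: t0 = 5 − 1 = 4.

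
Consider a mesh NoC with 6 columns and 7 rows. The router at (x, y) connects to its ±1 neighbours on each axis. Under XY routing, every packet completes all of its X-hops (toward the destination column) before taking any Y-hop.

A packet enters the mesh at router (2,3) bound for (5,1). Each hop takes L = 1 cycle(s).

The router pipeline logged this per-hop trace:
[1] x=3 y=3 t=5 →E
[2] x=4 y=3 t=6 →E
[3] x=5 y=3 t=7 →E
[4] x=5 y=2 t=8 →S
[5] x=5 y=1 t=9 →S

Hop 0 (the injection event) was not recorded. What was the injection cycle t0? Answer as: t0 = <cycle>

Hop 1 reached at cycle 5; hop k is at t0 + k·L.
So t0 = 5 − 1·1 = 4.

t0 = 4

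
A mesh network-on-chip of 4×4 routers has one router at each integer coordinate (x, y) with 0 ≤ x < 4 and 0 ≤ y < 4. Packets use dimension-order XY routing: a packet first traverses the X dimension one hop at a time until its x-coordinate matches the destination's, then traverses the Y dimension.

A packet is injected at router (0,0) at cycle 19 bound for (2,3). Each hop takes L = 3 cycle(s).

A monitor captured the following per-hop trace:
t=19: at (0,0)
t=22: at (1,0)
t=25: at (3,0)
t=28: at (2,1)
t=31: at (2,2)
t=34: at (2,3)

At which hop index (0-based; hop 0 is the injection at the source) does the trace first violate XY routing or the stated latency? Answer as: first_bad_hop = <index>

first_bad_hop = 2

check 1→ d=(1,0) cyc+3: ok
check 2→ d=(2,0) cyc+3: BAD: non-unit step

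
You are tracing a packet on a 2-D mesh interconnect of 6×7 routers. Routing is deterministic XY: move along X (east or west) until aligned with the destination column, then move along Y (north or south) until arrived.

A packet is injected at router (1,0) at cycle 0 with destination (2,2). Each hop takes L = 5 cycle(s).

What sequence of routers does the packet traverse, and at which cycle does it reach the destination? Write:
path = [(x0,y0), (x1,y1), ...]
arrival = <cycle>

hop 0: (1,0) @ cyc 0
hop 1: (2,0) @ cyc 5  [E]
hop 2: (2,1) @ cyc 10  [N]
hop 3: (2,2) @ cyc 15  [N]

path = [(1,0), (2,0), (2,1), (2,2)]
arrival = 15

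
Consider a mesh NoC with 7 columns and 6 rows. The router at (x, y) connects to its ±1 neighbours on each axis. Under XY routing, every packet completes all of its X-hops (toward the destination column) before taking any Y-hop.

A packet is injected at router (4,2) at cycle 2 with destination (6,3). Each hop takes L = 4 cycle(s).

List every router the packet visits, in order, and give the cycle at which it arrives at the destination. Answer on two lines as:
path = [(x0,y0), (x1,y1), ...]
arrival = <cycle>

path = [(4,2), (5,2), (6,2), (6,3)]
arrival = 14

  0. router=(4,2) cycle=2 (inject)
  1. router=(5,2) cycle=6 dir=E
  2. router=(6,2) cycle=10 dir=E
  3. router=(6,3) cycle=14 dir=N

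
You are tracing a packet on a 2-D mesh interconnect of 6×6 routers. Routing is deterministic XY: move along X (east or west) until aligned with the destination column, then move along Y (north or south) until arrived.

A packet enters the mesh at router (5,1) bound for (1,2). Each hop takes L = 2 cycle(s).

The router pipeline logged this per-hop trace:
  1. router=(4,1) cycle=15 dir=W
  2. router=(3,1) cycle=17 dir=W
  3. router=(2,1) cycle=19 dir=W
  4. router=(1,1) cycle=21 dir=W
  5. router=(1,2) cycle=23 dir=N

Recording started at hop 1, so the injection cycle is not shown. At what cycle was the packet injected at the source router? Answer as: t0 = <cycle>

t0 = 13

At hop 1 the cycle is 15; in general cyc_k = t0 + kL.
Subtract one hop: t0 = 15 − 2 = 13.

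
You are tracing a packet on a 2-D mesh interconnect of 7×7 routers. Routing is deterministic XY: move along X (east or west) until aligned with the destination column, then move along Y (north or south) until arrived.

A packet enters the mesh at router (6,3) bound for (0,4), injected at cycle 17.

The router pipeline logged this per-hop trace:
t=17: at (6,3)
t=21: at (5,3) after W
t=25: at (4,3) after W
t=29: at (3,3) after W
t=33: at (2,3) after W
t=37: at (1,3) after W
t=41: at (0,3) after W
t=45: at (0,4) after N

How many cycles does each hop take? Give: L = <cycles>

L = 4

Δcyc across hop 0→1: 21 − 17 = 4.
Each hop adds L, hence L = 4.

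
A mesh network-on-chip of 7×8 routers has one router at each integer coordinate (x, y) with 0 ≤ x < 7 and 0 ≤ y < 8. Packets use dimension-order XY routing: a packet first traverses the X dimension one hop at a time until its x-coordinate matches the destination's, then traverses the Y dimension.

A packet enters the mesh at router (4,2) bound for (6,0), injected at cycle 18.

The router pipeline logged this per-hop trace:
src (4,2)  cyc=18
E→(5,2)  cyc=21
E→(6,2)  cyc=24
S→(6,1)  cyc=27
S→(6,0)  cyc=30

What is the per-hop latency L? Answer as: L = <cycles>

L = 3

Δcyc across hop 0→1: 21 − 18 = 3.
Per-hop latency L = Δcyc = 3.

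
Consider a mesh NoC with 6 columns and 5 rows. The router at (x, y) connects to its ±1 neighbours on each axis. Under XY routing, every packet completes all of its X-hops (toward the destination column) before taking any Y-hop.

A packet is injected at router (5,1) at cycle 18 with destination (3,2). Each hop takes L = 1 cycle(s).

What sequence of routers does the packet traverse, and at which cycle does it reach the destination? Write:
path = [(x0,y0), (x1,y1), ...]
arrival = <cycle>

path = [(5,1), (4,1), (3,1), (3,2)]
arrival = 21

hop 0: (5,1) @ cyc 18
hop 1: (4,1) @ cyc 19  [W]
hop 2: (3,1) @ cyc 20  [W]
hop 3: (3,2) @ cyc 21  [N]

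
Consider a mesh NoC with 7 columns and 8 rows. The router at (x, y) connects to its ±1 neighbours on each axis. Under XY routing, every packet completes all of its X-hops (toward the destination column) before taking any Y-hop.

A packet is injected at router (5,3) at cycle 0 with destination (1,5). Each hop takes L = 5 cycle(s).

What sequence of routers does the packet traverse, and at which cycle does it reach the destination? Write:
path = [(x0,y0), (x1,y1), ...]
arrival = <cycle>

src (5,3)  cyc=0
W→(4,3)  cyc=5
W→(3,3)  cyc=10
W→(2,3)  cyc=15
W→(1,3)  cyc=20
N→(1,4)  cyc=25
N→(1,5)  cyc=30

path = [(5,3), (4,3), (3,3), (2,3), (1,3), (1,4), (1,5)]
arrival = 30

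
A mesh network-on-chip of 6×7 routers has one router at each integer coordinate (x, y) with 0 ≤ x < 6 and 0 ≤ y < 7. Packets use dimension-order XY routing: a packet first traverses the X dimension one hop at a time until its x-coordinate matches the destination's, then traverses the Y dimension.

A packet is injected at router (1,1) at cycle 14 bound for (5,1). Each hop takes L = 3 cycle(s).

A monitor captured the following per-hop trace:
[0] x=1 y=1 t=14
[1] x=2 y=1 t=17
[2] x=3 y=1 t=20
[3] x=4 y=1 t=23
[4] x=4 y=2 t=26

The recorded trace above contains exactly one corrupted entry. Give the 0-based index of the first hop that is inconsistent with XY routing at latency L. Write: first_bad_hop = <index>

hop 1: step (+1,+0), +3 cyc — ok
hop 2: step (+1,+0), +3 cyc — ok
hop 3: step (+1,+0), +3 cyc — ok
hop 4: step (+0,+1), +3 cyc — BAD: Y-move but x=4≠5

first_bad_hop = 4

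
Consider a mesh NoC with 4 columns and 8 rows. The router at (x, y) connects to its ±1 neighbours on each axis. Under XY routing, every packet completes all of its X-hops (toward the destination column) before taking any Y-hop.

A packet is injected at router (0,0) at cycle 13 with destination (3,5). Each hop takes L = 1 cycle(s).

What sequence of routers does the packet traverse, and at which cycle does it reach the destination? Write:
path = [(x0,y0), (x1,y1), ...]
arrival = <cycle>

src (0,0)  cyc=13
E→(1,0)  cyc=14
E→(2,0)  cyc=15
E→(3,0)  cyc=16
N→(3,1)  cyc=17
N→(3,2)  cyc=18
N→(3,3)  cyc=19
N→(3,4)  cyc=20
N→(3,5)  cyc=21

path = [(0,0), (1,0), (2,0), (3,0), (3,1), (3,2), (3,3), (3,4), (3,5)]
arrival = 21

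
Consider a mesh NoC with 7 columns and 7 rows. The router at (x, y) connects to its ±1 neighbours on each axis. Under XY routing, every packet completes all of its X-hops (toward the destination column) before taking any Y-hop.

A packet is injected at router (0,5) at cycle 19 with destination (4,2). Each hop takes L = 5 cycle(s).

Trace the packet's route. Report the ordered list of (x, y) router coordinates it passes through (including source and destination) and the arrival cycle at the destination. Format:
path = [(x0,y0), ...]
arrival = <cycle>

#0 — 0,5 | c19
#1 — 1,5 | c24 | E
#2 — 2,5 | c29 | E
#3 — 3,5 | c34 | E
#4 — 4,5 | c39 | E
#5 — 4,4 | c44 | S
#6 — 4,3 | c49 | S
#7 — 4,2 | c54 | S

path = [(0,5), (1,5), (2,5), (3,5), (4,5), (4,4), (4,3), (4,2)]
arrival = 54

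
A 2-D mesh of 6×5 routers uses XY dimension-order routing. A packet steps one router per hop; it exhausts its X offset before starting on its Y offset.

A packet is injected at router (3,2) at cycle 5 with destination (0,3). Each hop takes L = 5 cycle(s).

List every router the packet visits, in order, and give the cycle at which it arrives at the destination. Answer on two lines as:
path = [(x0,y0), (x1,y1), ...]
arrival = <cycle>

path = [(3,2), (2,2), (1,2), (0,2), (0,3)]
arrival = 25

src (3,2)  cyc=5
W→(2,2)  cyc=10
W→(1,2)  cyc=15
W→(0,2)  cyc=20
N→(0,3)  cyc=25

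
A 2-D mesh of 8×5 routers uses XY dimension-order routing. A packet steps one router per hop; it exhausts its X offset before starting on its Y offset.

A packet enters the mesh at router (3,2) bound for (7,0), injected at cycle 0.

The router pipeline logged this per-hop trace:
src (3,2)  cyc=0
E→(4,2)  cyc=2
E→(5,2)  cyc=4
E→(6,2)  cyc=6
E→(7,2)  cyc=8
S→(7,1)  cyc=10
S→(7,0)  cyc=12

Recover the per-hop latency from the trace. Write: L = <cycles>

Δcyc across hop 0→1: 2 − 0 = 2.
Per-hop latency L = Δcyc = 2.

L = 2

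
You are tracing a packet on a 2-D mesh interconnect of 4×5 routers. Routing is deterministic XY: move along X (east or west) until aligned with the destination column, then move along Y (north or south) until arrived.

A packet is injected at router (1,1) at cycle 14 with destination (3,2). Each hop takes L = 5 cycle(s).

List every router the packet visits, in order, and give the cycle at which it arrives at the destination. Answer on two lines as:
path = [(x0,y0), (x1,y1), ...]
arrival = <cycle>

path = [(1,1), (2,1), (3,1), (3,2)]
arrival = 29

t=14: at (1,1)
t=19: at (2,1) after E
t=24: at (3,1) after E
t=29: at (3,2) after N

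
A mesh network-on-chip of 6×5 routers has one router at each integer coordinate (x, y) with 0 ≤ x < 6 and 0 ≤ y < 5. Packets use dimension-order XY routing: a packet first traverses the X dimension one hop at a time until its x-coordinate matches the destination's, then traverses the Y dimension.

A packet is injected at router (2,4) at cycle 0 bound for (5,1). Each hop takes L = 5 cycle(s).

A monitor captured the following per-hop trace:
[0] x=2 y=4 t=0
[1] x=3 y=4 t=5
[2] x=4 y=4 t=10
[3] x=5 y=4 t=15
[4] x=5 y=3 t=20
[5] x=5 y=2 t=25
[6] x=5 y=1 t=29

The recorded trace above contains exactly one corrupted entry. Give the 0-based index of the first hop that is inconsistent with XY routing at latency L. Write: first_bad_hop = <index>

hop 1: step (+1,+0), +5 cyc — ok
hop 2: step (+1,+0), +5 cyc — ok
hop 3: step (+1,+0), +5 cyc — ok
hop 4: step (+0,-1), +5 cyc — ok
hop 5: step (+0,-1), +5 cyc — ok
hop 6: step (+0,-1), +4 cyc — BAD: Δcyc=4≠L

first_bad_hop = 6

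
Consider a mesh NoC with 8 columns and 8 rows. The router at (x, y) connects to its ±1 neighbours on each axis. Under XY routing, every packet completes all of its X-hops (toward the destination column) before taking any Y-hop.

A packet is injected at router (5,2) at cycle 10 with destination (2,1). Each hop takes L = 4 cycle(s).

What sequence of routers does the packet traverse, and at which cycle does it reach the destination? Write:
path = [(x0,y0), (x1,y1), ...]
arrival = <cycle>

src (5,2)  cyc=10
W→(4,2)  cyc=14
W→(3,2)  cyc=18
W→(2,2)  cyc=22
S→(2,1)  cyc=26

path = [(5,2), (4,2), (3,2), (2,2), (2,1)]
arrival = 26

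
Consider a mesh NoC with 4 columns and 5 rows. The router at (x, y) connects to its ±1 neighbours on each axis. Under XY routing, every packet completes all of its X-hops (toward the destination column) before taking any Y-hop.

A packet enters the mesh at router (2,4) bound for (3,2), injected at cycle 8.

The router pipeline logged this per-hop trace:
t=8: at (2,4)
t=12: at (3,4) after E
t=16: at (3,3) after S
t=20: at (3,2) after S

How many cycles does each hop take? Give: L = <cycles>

L = 4

From hop 0 (8) to hop 1 (12): +4 cycles.
That increment is L by definition: L = 4.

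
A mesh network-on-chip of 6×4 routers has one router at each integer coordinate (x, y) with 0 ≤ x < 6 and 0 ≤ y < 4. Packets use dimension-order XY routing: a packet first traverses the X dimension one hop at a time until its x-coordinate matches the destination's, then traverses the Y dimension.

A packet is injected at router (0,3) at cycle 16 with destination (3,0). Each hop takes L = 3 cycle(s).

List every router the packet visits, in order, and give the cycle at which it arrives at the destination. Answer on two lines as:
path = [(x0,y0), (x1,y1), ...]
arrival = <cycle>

path = [(0,3), (1,3), (2,3), (3,3), (3,2), (3,1), (3,0)]
arrival = 34

[0] x=0 y=3 t=16
[1] x=1 y=3 t=19 →E
[2] x=2 y=3 t=22 →E
[3] x=3 y=3 t=25 →E
[4] x=3 y=2 t=28 →S
[5] x=3 y=1 t=31 →S
[6] x=3 y=0 t=34 →S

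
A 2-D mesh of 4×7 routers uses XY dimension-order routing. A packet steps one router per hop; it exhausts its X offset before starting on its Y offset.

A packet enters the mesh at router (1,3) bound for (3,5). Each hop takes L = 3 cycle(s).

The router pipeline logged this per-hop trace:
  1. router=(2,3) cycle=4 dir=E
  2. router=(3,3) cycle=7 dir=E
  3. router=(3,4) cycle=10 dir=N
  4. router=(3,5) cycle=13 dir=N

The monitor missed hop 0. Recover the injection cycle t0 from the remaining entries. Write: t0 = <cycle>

The first recorded entry is hop 1 at cycle 4.
So t0 = 4 − 1·3 = 1.

t0 = 1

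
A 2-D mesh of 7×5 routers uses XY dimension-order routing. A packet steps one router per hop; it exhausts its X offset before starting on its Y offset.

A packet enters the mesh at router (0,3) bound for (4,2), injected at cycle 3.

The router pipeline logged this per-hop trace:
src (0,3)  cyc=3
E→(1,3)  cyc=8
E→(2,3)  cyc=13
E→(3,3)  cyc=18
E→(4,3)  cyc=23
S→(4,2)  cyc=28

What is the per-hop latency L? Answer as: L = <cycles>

L = 5

Δcyc across hop 0→1: 8 − 3 = 5.
That increment is L by definition: L = 5.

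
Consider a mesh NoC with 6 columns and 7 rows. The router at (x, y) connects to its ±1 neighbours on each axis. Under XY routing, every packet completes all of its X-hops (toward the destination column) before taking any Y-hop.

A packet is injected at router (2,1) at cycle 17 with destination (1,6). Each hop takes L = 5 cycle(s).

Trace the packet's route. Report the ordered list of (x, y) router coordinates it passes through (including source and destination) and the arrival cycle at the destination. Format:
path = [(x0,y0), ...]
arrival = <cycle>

  0. router=(2,1) cycle=17 (inject)
  1. router=(1,1) cycle=22 dir=W
  2. router=(1,2) cycle=27 dir=N
  3. router=(1,3) cycle=32 dir=N
  4. router=(1,4) cycle=37 dir=N
  5. router=(1,5) cycle=42 dir=N
  6. router=(1,6) cycle=47 dir=N

path = [(2,1), (1,1), (1,2), (1,3), (1,4), (1,5), (1,6)]
arrival = 47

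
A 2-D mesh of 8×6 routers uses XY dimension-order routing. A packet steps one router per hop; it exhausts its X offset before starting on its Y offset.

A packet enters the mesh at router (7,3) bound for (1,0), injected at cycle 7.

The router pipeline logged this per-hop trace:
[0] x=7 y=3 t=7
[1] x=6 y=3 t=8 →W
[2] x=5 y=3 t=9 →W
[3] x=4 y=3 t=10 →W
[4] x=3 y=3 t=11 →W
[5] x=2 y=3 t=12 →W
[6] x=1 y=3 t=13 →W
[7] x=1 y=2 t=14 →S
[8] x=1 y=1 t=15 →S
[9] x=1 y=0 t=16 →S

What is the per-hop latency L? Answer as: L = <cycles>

L = 1

From hop 0 (7) to hop 1 (8): +1 cycles.
Each hop adds L, hence L = 1.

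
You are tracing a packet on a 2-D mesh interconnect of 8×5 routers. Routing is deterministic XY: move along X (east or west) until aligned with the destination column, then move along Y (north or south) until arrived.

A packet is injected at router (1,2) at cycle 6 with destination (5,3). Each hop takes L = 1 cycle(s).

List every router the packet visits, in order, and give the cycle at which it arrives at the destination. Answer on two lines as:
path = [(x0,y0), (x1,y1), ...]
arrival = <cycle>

  0. router=(1,2) cycle=6 (inject)
  1. router=(2,2) cycle=7 dir=E
  2. router=(3,2) cycle=8 dir=E
  3. router=(4,2) cycle=9 dir=E
  4. router=(5,2) cycle=10 dir=E
  5. router=(5,3) cycle=11 dir=N

path = [(1,2), (2,2), (3,2), (4,2), (5,2), (5,3)]
arrival = 11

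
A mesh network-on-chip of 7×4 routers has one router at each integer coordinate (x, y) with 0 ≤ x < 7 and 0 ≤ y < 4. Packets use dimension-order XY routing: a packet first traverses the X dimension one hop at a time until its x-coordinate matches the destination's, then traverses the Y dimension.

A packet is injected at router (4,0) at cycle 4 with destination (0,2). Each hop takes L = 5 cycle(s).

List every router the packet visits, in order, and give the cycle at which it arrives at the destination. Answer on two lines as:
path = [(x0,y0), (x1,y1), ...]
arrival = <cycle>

t=4: at (4,0)
t=9: at (3,0) after W
t=14: at (2,0) after W
t=19: at (1,0) after W
t=24: at (0,0) after W
t=29: at (0,1) after N
t=34: at (0,2) after N

path = [(4,0), (3,0), (2,0), (1,0), (0,0), (0,1), (0,2)]
arrival = 34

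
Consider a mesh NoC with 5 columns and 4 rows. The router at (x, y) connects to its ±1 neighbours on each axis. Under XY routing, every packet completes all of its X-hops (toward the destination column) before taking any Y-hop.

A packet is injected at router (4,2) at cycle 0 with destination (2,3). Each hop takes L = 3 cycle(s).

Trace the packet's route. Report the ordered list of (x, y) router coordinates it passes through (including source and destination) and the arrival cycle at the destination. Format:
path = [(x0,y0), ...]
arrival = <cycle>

hop 0: (4,2) @ cyc 0
hop 1: (3,2) @ cyc 3  [W]
hop 2: (2,2) @ cyc 6  [W]
hop 3: (2,3) @ cyc 9  [N]

path = [(4,2), (3,2), (2,2), (2,3)]
arrival = 9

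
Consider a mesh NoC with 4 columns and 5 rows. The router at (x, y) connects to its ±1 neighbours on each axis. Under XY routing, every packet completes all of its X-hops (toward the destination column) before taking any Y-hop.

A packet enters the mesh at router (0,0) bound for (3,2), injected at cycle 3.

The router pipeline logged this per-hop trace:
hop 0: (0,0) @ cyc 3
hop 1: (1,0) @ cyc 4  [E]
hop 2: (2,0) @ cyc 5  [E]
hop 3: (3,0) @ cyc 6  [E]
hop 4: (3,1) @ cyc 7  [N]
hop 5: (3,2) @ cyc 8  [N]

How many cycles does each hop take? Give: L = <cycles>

Between hops 0 and 1 the cycle counter advances 4 − 3 = 1.
Per-hop latency L = Δcyc = 1.

L = 1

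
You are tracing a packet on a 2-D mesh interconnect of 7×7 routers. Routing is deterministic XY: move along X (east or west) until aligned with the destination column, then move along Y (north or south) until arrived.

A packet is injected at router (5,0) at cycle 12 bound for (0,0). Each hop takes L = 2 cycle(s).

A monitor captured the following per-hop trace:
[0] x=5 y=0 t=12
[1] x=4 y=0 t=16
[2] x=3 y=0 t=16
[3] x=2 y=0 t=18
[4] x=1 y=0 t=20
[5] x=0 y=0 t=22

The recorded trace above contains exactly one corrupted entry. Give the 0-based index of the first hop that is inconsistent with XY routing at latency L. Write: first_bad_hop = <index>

[1] (-1,+0) / 4c ⇒ BAD: Δcyc=4≠L

first_bad_hop = 1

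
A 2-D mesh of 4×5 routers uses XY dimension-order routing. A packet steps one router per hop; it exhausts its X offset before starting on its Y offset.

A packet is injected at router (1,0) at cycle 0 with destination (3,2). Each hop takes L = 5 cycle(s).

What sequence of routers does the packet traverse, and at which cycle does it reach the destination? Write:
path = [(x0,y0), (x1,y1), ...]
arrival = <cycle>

path = [(1,0), (2,0), (3,0), (3,1), (3,2)]
arrival = 20

hop 0: (1,0) @ cyc 0
hop 1: (2,0) @ cyc 5  [E]
hop 2: (3,0) @ cyc 10  [E]
hop 3: (3,1) @ cyc 15  [N]
hop 4: (3,2) @ cyc 20  [N]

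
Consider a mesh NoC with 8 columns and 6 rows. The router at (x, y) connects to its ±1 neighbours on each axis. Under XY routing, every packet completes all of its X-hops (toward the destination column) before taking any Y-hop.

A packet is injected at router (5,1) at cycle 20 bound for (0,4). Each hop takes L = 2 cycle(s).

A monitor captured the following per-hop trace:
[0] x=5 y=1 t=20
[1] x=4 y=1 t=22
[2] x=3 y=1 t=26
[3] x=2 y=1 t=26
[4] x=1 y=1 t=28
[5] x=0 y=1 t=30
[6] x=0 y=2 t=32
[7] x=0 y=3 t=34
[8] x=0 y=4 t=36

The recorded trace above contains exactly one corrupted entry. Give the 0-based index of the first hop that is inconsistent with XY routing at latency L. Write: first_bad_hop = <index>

first_bad_hop = 2

[1] (-1,+0) / 2c ⇒ ok
[2] (-1,+0) / 4c ⇒ BAD: Δcyc=4≠L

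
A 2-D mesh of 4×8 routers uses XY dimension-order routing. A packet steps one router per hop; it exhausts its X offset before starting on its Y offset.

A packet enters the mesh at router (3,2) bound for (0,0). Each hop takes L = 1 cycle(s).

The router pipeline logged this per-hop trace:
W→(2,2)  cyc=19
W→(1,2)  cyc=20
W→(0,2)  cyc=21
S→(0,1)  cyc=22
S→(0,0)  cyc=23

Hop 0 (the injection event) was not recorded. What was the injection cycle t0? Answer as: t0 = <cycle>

Hop 1 reached at cycle 19; hop k is at t0 + k·L.
So t0 = 19 − 1·1 = 18.

t0 = 18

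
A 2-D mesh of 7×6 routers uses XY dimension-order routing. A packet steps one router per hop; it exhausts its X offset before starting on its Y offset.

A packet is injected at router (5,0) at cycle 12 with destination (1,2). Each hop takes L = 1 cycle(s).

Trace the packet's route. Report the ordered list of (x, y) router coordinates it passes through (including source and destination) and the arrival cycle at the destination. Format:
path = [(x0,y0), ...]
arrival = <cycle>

path = [(5,0), (4,0), (3,0), (2,0), (1,0), (1,1), (1,2)]
arrival = 18

#0 — 5,0 | c12
#1 — 4,0 | c13 | W
#2 — 3,0 | c14 | W
#3 — 2,0 | c15 | W
#4 — 1,0 | c16 | W
#5 — 1,1 | c17 | N
#6 — 1,2 | c18 | N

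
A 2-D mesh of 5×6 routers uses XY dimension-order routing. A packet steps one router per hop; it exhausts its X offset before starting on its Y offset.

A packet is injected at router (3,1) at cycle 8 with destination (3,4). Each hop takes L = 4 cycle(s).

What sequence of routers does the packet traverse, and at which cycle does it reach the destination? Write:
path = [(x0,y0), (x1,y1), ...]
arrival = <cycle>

path = [(3,1), (3,2), (3,3), (3,4)]
arrival = 20

src (3,1)  cyc=8
N→(3,2)  cyc=12
N→(3,3)  cyc=16
N→(3,4)  cyc=20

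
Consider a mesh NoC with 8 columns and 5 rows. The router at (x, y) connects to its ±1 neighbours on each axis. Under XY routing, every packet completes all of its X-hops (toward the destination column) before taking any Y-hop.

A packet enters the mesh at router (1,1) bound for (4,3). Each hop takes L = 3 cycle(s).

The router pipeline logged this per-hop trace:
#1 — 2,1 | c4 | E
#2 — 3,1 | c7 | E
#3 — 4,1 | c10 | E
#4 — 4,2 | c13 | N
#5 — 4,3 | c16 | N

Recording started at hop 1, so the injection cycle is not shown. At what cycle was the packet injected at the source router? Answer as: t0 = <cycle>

At hop 1 the cycle is 4; in general cyc_k = t0 + kL.
So t0 = 4 − 1·3 = 1.

t0 = 1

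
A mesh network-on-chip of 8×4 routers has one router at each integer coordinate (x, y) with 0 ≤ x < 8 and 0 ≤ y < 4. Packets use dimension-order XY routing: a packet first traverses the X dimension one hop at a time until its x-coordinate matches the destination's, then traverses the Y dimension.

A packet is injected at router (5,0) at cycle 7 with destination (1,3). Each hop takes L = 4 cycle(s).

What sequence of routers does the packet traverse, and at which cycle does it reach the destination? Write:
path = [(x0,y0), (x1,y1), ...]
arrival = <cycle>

path = [(5,0), (4,0), (3,0), (2,0), (1,0), (1,1), (1,2), (1,3)]
arrival = 35

t=7: at (5,0)
t=11: at (4,0) after W
t=15: at (3,0) after W
t=19: at (2,0) after W
t=23: at (1,0) after W
t=27: at (1,1) after N
t=31: at (1,2) after N
t=35: at (1,3) after N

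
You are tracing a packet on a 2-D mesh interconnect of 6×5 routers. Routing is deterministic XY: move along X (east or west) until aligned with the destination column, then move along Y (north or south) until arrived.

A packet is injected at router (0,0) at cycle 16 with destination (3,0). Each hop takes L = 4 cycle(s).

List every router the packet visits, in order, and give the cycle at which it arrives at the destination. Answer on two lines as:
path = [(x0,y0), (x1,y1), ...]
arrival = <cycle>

path = [(0,0), (1,0), (2,0), (3,0)]
arrival = 28

#0 — 0,0 | c16
#1 — 1,0 | c20 | E
#2 — 2,0 | c24 | E
#3 — 3,0 | c28 | E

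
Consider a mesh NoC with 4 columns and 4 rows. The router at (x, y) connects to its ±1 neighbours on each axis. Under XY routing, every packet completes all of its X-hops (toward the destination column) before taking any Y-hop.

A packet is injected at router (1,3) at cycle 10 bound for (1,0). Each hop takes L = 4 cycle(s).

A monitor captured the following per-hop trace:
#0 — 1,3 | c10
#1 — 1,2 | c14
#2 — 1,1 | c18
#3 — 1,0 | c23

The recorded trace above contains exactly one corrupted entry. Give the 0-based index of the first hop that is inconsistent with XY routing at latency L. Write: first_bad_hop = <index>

first_bad_hop = 3

hop 1: step (+0,-1), +4 cyc — ok
hop 2: step (+0,-1), +4 cyc — ok
hop 3: step (+0,-1), +5 cyc — BAD: Δcyc=5≠L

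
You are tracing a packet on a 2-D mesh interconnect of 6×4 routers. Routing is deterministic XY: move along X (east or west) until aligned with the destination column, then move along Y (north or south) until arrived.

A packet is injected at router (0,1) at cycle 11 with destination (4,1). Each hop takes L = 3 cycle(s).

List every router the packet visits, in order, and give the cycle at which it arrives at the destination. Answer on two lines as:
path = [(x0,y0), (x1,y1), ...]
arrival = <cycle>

src (0,1)  cyc=11
E→(1,1)  cyc=14
E→(2,1)  cyc=17
E→(3,1)  cyc=20
E→(4,1)  cyc=23

path = [(0,1), (1,1), (2,1), (3,1), (4,1)]
arrival = 23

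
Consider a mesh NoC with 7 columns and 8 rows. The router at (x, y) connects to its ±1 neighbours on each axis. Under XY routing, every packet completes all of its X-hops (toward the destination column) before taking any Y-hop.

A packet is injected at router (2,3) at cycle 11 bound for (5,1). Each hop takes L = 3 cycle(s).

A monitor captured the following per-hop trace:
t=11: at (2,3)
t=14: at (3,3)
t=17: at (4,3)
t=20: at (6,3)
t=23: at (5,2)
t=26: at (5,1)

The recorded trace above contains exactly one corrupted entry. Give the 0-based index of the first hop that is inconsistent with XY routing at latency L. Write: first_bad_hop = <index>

[1] (+1,+0) / 3c ⇒ ok
[2] (+1,+0) / 3c ⇒ ok
[3] (+2,+0) / 3c ⇒ BAD: non-unit step

first_bad_hop = 3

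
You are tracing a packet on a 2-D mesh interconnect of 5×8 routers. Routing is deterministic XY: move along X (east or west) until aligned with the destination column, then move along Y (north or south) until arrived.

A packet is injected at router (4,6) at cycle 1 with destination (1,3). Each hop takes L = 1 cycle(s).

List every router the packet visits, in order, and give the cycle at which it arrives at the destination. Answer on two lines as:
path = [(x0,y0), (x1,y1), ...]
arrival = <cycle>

[0] x=4 y=6 t=1
[1] x=3 y=6 t=2 →W
[2] x=2 y=6 t=3 →W
[3] x=1 y=6 t=4 →W
[4] x=1 y=5 t=5 →S
[5] x=1 y=4 t=6 →S
[6] x=1 y=3 t=7 →S

path = [(4,6), (3,6), (2,6), (1,6), (1,5), (1,4), (1,3)]
arrival = 7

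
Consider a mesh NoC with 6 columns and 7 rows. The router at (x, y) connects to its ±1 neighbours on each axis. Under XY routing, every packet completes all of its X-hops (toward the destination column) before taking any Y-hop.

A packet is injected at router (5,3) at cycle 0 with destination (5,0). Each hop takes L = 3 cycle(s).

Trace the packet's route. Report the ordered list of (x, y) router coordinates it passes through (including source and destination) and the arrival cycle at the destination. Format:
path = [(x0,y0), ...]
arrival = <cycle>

hop 0: (5,3) @ cyc 0
hop 1: (5,2) @ cyc 3  [S]
hop 2: (5,1) @ cyc 6  [S]
hop 3: (5,0) @ cyc 9  [S]

path = [(5,3), (5,2), (5,1), (5,0)]
arrival = 9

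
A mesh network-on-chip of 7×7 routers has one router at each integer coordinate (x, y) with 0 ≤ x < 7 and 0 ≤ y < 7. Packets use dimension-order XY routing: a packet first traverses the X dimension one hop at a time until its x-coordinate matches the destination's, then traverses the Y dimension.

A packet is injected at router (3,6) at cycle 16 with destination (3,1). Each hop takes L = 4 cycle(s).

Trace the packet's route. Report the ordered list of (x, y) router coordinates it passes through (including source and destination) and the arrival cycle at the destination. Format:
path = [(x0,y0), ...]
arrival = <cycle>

path = [(3,6), (3,5), (3,4), (3,3), (3,2), (3,1)]
arrival = 36

[0] x=3 y=6 t=16
[1] x=3 y=5 t=20 →S
[2] x=3 y=4 t=24 →S
[3] x=3 y=3 t=28 →S
[4] x=3 y=2 t=32 →S
[5] x=3 y=1 t=36 →S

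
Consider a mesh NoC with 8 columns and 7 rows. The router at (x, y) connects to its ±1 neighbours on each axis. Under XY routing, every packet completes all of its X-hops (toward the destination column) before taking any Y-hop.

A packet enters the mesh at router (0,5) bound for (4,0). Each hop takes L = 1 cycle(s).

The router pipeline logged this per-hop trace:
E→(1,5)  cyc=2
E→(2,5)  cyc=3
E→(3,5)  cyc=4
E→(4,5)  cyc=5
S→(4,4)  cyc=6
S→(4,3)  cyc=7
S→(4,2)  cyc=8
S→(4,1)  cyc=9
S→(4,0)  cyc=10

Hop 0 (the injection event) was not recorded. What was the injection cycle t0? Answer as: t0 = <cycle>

t0 = 1

At hop 1 the cycle is 2; in general cyc_k = t0 + kL.
t0 = cyc[1] − L = 2 − 1 = 1.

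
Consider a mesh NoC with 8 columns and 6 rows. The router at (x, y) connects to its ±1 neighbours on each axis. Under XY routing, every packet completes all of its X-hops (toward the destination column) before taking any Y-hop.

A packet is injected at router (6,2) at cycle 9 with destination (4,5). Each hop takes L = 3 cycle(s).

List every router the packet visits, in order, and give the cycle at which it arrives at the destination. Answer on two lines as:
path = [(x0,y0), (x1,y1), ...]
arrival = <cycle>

src (6,2)  cyc=9
W→(5,2)  cyc=12
W→(4,2)  cyc=15
N→(4,3)  cyc=18
N→(4,4)  cyc=21
N→(4,5)  cyc=24

path = [(6,2), (5,2), (4,2), (4,3), (4,4), (4,5)]
arrival = 24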